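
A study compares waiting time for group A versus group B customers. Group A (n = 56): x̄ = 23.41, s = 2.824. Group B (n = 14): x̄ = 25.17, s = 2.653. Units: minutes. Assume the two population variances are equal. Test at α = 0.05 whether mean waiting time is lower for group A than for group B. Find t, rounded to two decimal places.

Let group 1 = group A, group 2 = group B. H0: μ_1 = μ_2; H1: μ_1 < μ_2 (two-sample pooled-variance t-test, left-tailed).
s_p² = [(56−1)·2.824² + (14−1)·2.653²]/(56+14−2) = 7.79593
t = (23.41 − 25.17)/√[7.79593·(1/56 + 1/14)] = -2.11
df = n₁ + n₂ − 2 = 68
p-value = P(T ≤ -2.11) ≈ 0.019
Since p ≈ 0.019 < α = 0.05, reject H0; the evidence is statistically significant.

-2.11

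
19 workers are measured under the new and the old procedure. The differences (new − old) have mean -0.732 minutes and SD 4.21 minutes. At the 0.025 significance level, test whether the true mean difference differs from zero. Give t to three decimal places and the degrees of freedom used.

t = -0.758, df = 18

H0: μ_d = 0; H1: μ_d ≠ 0 (paired t-test on the differences, two-sided).
t = d̄/(s_d/√n) = -0.732/(4.21/√19) = -0.758
df = n − 1 = 18
Two-sided p-value ≈ 0.458
Since p ≈ 0.458 > α = 0.025, fail to reject H0; the data do not provide sufficient evidence against H0.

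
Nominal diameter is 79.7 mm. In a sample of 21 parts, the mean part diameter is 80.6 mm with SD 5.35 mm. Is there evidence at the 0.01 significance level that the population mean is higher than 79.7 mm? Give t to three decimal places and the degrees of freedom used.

H0: μ = 79.7; H1: μ > 79.7 (one-sample t-test, right-tailed).
t = (x̄ − μ₀)/(s/√n) = (80.6 − 79.7)/(5.35/√21) = 0.771
df = n − 1 = 20
p-value = P(T ≥ 0.771) ≈ 0.225
Since p ≈ 0.225 > α = 0.01, fail to reject H0; the data do not provide sufficient evidence against H0.

t = 0.771, df = 20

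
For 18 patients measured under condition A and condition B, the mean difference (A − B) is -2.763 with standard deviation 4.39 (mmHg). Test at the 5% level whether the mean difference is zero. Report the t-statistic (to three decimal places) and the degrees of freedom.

H0: μ_d = 0; H1: μ_d ≠ 0 (paired t-test on the differences, two-sided).
t = d̄/(s_d/√n) = -2.763/(4.39/√18) = -2.670
df = n − 1 = 17
Two-sided p-value ≈ 0.0161
Since p ≈ 0.0161 < α = 0.05, reject H0; the data support H1.

t = -2.670, df = 17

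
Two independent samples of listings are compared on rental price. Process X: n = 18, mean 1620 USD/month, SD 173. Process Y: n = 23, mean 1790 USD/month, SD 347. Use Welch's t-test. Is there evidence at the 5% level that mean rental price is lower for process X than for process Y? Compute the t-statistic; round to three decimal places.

Let group 1 = process X, group 2 = process Y. H0: μ_1 = μ_2; H1: μ_1 < μ_2 (Welch's two-sample t-test, left-tailed).
t = (x̄_1 − x̄_2)/√(s_1²/n_1 + s_2²/n_2) = (1620 − 1790)/√(173²/18 + 347²/23) = -2.047
Welch–Satterthwaite df ≈ 33.78
p-value = P(T ≤ -2.047) ≈ 0.0243
Since p ≈ 0.0243 < α = 0.05, reject H0; the evidence is statistically significant.

-2.047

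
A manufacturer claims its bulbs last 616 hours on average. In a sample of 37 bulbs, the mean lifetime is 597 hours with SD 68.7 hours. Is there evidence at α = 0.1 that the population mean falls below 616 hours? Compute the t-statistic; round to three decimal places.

-1.682

H0: μ = 616; H1: μ < 616 (one-sample t-test, left-tailed).
t = (x̄ − μ₀)/(s/√n) = (597 − 616)/(68.7/√37) = -1.682
df = n − 1 = 36
p-value = P(T ≤ -1.682) ≈ 0.051
Since p ≈ 0.051 < α = 0.1, reject H0; the data support H1.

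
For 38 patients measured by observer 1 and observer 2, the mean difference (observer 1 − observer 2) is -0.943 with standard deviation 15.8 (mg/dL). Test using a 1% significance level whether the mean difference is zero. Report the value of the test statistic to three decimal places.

H0: μ_d = 0; H1: μ_d ≠ 0 (paired t-test on the differences, two-sided).
t = d̄/(s_d/√n) = -0.943/(15.8/√38) = -0.368
df = n − 1 = 37
Two-sided p-value ≈ 0.715
Since p ≈ 0.715 > α = 0.01, fail to reject H0; the evidence is not statistically significant.

-0.368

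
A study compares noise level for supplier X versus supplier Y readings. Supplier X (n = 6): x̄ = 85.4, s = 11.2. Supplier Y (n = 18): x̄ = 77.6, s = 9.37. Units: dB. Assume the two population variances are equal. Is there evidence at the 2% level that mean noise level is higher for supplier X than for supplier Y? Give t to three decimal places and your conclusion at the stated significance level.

t = 1.686; fail to reject H0

Let group 1 = supplier X, group 2 = supplier Y. H0: μ_1 = μ_2; H1: μ_1 > μ_2 (two-sample pooled-variance t-test, right-tailed).
s_p² = [(6−1)·11.2² + (18−1)·9.37²]/(6+18−2) = 96.3521
t = (85.4 − 77.6)/√[96.3521·(1/6 + 1/18)] = 1.686
df = n₁ + n₂ − 2 = 22
p-value = P(T ≥ 1.686) ≈ 0.053
Since p ≈ 0.053 > α = 0.02, fail to reject H0; the data do not provide sufficient evidence against H0.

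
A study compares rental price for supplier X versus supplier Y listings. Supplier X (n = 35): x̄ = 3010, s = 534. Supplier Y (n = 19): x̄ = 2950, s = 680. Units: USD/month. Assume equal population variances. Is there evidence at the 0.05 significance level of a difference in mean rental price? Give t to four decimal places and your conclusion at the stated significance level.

Let group 1 = supplier X, group 2 = supplier Y. H0: μ_1 = μ_2; H1: μ_1 ≠ μ_2 (two-sample pooled-variance t-test, two-sided).
s_p² = [(35−1)·534² + (19−1)·680²]/(35+19−2) = 346510
t = (3010 − 2950)/√[346510·(1/35 + 1/19)] = 0.3577
df = n₁ + n₂ − 2 = 52
Two-sided p-value ≈ 0.722
Since p ≈ 0.722 > α = 0.05, fail to reject H0; the data do not provide sufficient evidence against H0.

t = 0.3577; fail to reject H0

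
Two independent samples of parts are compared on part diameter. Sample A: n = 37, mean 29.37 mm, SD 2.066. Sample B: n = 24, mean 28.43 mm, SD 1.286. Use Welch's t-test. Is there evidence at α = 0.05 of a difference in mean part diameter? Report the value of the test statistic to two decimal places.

Let group 1 = sample A, group 2 = sample B. H0: μ_1 = μ_2; H1: μ_1 ≠ μ_2 (Welch's two-sample t-test, two-sided).
t = (x̄_1 − x̄_2)/√(s_1²/n_1 + s_2²/n_2) = (29.37 − 28.43)/√(2.066²/37 + 1.286²/24) = 2.19
Welch–Satterthwaite df ≈ 58.94
Two-sided p-value ≈ 0.033
Since p ≈ 0.033 < α = 0.05, reject H0; the data support H1.

2.19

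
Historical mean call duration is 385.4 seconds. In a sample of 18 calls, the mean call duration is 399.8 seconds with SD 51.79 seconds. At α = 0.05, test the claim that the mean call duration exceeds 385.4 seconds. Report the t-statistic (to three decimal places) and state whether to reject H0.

H0: μ = 385.4; H1: μ > 385.4 (one-sample t-test, right-tailed).
t = (x̄ − μ₀)/(s/√n) = (399.8 − 385.4)/(51.79/√18) = 1.180
df = n − 1 = 17
p-value = P(T ≥ 1.180) ≈ 0.1272
Since p ≈ 0.1272 > α = 0.05, fail to reject H0; the data do not provide sufficient evidence against H0.

t = 1.180; fail to reject H0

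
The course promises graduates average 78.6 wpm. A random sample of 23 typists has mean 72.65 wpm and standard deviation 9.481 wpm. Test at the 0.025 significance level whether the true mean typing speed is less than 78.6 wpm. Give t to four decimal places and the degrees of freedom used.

H0: μ = 78.6; H1: μ < 78.6 (one-sample t-test, left-tailed).
t = (x̄ − μ₀)/(s/√n) = (72.65 − 78.6)/(9.481/√23) = -3.0097
df = n − 1 = 22
p-value = P(T ≤ -3.0097) ≈ 0.0032
Since p ≈ 0.0032 < α = 0.025, reject H0; the data support H1.

t = -3.0097, df = 22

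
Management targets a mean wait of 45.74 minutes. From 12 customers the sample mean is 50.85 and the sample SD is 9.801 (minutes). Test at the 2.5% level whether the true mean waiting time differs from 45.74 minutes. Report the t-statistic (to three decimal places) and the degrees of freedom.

H0: μ = 45.74; H1: μ ≠ 45.74 (one-sample t-test, two-sided).
t = (x̄ − μ₀)/(s/√n) = (50.85 − 45.74)/(9.801/√12) = 1.806
df = n − 1 = 11
Two-sided p-value ≈ 0.0983
Since p ≈ 0.0983 > α = 0.025, fail to reject H0; the data do not provide sufficient evidence against H0.

t = 1.806, df = 11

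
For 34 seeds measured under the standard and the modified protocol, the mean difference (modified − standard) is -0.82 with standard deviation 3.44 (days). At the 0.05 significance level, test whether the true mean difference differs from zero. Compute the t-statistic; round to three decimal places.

-1.390

H0: μ_d = 0; H1: μ_d ≠ 0 (paired t-test on the differences, two-sided).
t = d̄/(s_d/√n) = -0.82/(3.44/√34) = -1.390
df = n − 1 = 33
Two-sided p-value ≈ 0.1739
Since p ≈ 0.1739 > α = 0.05, fail to reject H0; the evidence is not statistically significant.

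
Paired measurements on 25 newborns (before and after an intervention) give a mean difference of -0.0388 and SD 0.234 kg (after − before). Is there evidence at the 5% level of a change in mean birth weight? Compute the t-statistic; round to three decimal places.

H0: μ_d = 0; H1: μ_d ≠ 0 (paired t-test on the differences, two-sided).
t = d̄/(s_d/√n) = -0.0388/(0.234/√25) = -0.829
df = n − 1 = 24
Two-sided p-value ≈ 0.4152
Since p ≈ 0.4152 > α = 0.05, fail to reject H0; the evidence is not statistically significant.

-0.829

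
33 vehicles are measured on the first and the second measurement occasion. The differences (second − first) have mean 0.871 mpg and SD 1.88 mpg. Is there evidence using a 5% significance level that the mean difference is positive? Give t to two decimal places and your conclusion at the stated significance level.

H0: μ_d = 0; H1: μ_d > 0 (paired t-test on the differences, right-tailed).
t = d̄/(s_d/√n) = 0.871/(1.88/√33) = 2.66
df = n − 1 = 32
p-value = P(T ≥ 2.66) ≈ 0.0060
Since p ≈ 0.0060 < α = 0.05, reject H0; the data support H1.

t = 2.66; reject H0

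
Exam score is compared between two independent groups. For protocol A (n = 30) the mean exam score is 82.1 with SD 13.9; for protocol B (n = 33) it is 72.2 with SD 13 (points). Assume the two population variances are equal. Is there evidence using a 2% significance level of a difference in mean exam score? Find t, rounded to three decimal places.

Let group 1 = protocol A, group 2 = protocol B. H0: μ_1 = μ_2; H1: μ_1 ≠ μ_2 (two-sample pooled-variance t-test, two-sided).
s_p² = [(30−1)·13.9² + (33−1)·13²]/(30+33−2) = 180.51
t = (82.1 − 72.2)/√[180.51·(1/30 + 1/33)] = 2.921
df = n₁ + n₂ − 2 = 61
Two-sided p-value ≈ 0.005
Since p ≈ 0.005 < α = 0.02, reject H0; the data support H1.

2.921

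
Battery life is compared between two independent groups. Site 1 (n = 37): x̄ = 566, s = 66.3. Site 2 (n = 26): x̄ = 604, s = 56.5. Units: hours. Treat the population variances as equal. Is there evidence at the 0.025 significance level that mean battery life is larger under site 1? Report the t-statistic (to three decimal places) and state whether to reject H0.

Let group 1 = site 1, group 2 = site 2. H0: μ_1 = μ_2; H1: μ_1 > μ_2 (two-sample pooled-variance t-test, right-tailed).
s_p² = [(37−1)·66.3² + (26−1)·56.5²]/(37+26−2) = 3902.48
t = (566 − 604)/√[3902.48·(1/37 + 1/26)] = -2.377
df = n₁ + n₂ − 2 = 61
p-value = P(T ≥ -2.377) ≈ 0.990
Since p ≈ 0.990 > α = 0.025, fail to reject H0; the evidence is not statistically significant.

t = -2.377; fail to reject H0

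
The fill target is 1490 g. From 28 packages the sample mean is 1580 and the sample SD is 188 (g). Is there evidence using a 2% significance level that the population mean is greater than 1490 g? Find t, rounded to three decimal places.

2.533

H0: μ = 1490; H1: μ > 1490 (one-sample t-test, right-tailed).
t = (x̄ − μ₀)/(s/√n) = (1580 − 1490)/(188/√28) = 2.533
df = n − 1 = 27
p-value = P(T ≥ 2.533) ≈ 0.0087
Since p ≈ 0.0087 < α = 0.02, reject H0; the evidence is statistically significant.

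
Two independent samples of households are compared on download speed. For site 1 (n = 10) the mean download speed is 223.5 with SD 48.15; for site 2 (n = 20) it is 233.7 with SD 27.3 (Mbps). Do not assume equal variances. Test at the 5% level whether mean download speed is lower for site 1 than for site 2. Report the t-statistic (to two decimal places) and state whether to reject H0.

t = -0.62; fail to reject H0

Let group 1 = site 1, group 2 = site 2. H0: μ_1 = μ_2; H1: μ_1 < μ_2 (Welch's two-sample t-test, left-tailed).
t = (x̄_1 − x̄_2)/√(s_1²/n_1 + s_2²/n_2) = (223.5 − 233.7)/√(48.15²/10 + 27.3²/20) = -0.62
Welch–Satterthwaite df ≈ 11.98
p-value = P(T ≤ -0.62) ≈ 0.273
Since p ≈ 0.273 > α = 0.05, fail to reject H0; the evidence is not statistically significant.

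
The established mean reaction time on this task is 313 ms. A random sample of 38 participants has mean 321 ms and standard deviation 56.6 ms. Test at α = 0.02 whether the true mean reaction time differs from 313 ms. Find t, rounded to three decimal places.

H0: μ = 313; H1: μ ≠ 313 (one-sample t-test, two-sided).
t = (x̄ − μ₀)/(s/√n) = (321 − 313)/(56.6/√38) = 0.871
df = n − 1 = 37
Two-sided p-value ≈ 0.389
Since p ≈ 0.389 > α = 0.02, fail to reject H0; the data do not provide sufficient evidence against H0.

0.871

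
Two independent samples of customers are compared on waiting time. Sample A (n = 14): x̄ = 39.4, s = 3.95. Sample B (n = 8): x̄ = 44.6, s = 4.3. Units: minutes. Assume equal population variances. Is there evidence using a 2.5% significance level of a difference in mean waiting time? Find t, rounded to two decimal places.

Let group 1 = sample A, group 2 = sample B. H0: μ_1 = μ_2; H1: μ_1 ≠ μ_2 (two-sample pooled-variance t-test, two-sided).
s_p² = [(14−1)·3.95² + (8−1)·4.3²]/(14+8−2) = 16.6131
t = (39.4 − 44.6)/√[16.6131·(1/14 + 1/8)] = -2.88
df = n₁ + n₂ − 2 = 20
Two-sided p-value ≈ 0.0093
Since p ≈ 0.0093 < α = 0.025, reject H0; the data support H1.

-2.88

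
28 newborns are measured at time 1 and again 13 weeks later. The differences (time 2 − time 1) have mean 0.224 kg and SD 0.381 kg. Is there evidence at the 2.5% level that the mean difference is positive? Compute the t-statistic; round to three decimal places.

H0: μ_d = 0; H1: μ_d > 0 (paired t-test on the differences, right-tailed).
t = d̄/(s_d/√n) = 0.224/(0.381/√28) = 3.111
df = n − 1 = 27
p-value = P(T ≥ 3.111) ≈ 0.0022
Since p ≈ 0.0022 < α = 0.025, reject H0; the evidence is statistically significant.

3.111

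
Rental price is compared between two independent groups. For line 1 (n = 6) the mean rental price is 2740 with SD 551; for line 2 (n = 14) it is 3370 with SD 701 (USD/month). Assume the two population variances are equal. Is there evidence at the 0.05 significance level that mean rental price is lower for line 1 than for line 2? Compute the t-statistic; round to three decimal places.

-1.948

Let group 1 = line 1, group 2 = line 2. H0: μ_1 = μ_2; H1: μ_1 < μ_2 (two-sample pooled-variance t-test, left-tailed).
s_p² = [(6−1)·551² + (14−1)·701²]/(6+14−2) = 439234
t = (2740 − 3370)/√[439234·(1/6 + 1/14)] = -1.948
df = n₁ + n₂ − 2 = 18
p-value = P(T ≤ -1.948) ≈ 0.034
Since p ≈ 0.034 < α = 0.05, reject H0; the evidence is statistically significant.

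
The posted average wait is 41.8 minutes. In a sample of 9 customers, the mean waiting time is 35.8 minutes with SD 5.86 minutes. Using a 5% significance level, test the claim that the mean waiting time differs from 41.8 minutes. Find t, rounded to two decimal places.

-3.07

H0: μ = 41.8; H1: μ ≠ 41.8 (one-sample t-test, two-sided).
t = (x̄ − μ₀)/(s/√n) = (35.8 − 41.8)/(5.86/√9) = -3.07
df = n − 1 = 8
Two-sided p-value ≈ 0.015
Since p ≈ 0.015 < α = 0.05, reject H0; the data support H1.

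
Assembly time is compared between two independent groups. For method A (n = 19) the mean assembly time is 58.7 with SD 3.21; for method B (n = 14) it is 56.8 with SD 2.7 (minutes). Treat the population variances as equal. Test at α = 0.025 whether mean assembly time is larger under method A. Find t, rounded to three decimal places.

1.794

Let group 1 = method A, group 2 = method B. H0: μ_1 = μ_2; H1: μ_1 > μ_2 (two-sample pooled-variance t-test, right-tailed).
s_p² = [(19−1)·3.21² + (14−1)·2.7²]/(19+14−2) = 9.04012
t = (58.7 − 56.8)/√[9.04012·(1/19 + 1/14)] = 1.794
df = n₁ + n₂ − 2 = 31
p-value = P(T ≥ 1.794) ≈ 0.041
Since p ≈ 0.041 > α = 0.025, fail to reject H0; the data do not provide sufficient evidence against H0.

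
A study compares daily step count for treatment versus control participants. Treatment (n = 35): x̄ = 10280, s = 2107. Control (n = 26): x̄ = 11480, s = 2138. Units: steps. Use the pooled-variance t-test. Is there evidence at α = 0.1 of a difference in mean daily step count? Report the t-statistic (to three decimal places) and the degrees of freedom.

t = -2.186, df = 59

Let group 1 = treatment, group 2 = control. H0: μ_1 = μ_2; H1: μ_1 ≠ μ_2 (two-sample pooled-variance t-test, two-sided).
s_p² = [(35−1)·2107² + (26−1)·2138²]/(35+26−2) = 4495210
t = (10280 − 11480)/√[4495210·(1/35 + 1/26)] = -2.186
df = n₁ + n₂ − 2 = 59
Two-sided p-value ≈ 0.0328
Since p ≈ 0.0328 < α = 0.1, reject H0; the data support H1.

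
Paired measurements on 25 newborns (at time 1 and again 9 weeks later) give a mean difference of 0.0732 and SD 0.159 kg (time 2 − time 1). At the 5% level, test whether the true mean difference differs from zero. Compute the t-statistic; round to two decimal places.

2.30

H0: μ_d = 0; H1: μ_d ≠ 0 (paired t-test on the differences, two-sided).
t = d̄/(s_d/√n) = 0.0732/(0.159/√25) = 2.30
df = n − 1 = 24
Two-sided p-value ≈ 0.030
Since p ≈ 0.030 < α = 0.05, reject H0; the data support H1.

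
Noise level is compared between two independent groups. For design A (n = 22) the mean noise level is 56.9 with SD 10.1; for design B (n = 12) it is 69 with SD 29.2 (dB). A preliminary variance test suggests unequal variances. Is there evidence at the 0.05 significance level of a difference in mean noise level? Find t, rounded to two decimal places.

-1.39

Let group 1 = design A, group 2 = design B. H0: μ_1 = μ_2; H1: μ_1 ≠ μ_2 (Welch's two-sample t-test, two-sided).
t = (x̄_1 − x̄_2)/√(s_1²/n_1 + s_2²/n_2) = (56.9 − 69)/√(10.1²/22 + 29.2²/12) = -1.39
Welch–Satterthwaite df ≈ 12.45
Two-sided p-value ≈ 0.1886
Since p ≈ 0.1886 > α = 0.05, fail to reject H0; the data do not provide sufficient evidence against H0.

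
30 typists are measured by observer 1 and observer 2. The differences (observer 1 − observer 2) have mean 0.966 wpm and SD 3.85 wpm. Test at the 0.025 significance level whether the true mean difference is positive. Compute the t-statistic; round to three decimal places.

1.374

H0: μ_d = 0; H1: μ_d > 0 (paired t-test on the differences, right-tailed).
t = d̄/(s_d/√n) = 0.966/(3.85/√30) = 1.374
df = n − 1 = 29
p-value = P(T ≥ 1.374) ≈ 0.0899
Since p ≈ 0.0899 > α = 0.025, fail to reject H0; the data do not provide sufficient evidence against H0.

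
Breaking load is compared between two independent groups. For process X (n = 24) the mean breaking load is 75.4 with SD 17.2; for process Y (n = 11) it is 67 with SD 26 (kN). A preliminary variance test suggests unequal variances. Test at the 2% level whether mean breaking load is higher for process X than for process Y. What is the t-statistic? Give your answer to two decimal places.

0.98

Let group 1 = process X, group 2 = process Y. H0: μ_1 = μ_2; H1: μ_1 > μ_2 (Welch's two-sample t-test, right-tailed).
t = (x̄_1 − x̄_2)/√(s_1²/n_1 + s_2²/n_2) = (75.4 − 67)/√(17.2²/24 + 26²/11) = 0.98
Welch–Satterthwaite df ≈ 14.17
p-value = P(T ≥ 0.98) ≈ 0.1723
Since p ≈ 0.1723 > α = 0.02, fail to reject H0; the data do not provide sufficient evidence against H0.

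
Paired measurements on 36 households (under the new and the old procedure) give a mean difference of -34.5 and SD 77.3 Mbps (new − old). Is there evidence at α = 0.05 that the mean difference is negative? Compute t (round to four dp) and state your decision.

H0: μ_d = 0; H1: μ_d < 0 (paired t-test on the differences, left-tailed).
t = d̄/(s_d/√n) = -34.5/(77.3/√36) = -2.6779
df = n − 1 = 35
p-value = P(T ≤ -2.6779) ≈ 0.0056
Since p ≈ 0.0056 < α = 0.05, reject H0; the data support H1.

t = -2.6779; reject H0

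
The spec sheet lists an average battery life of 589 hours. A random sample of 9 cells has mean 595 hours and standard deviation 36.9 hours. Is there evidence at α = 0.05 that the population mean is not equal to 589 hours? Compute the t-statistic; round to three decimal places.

0.488

H0: μ = 589; H1: μ ≠ 589 (one-sample t-test, two-sided).
t = (x̄ − μ₀)/(s/√n) = (595 − 589)/(36.9/√9) = 0.488
df = n − 1 = 8
Two-sided p-value ≈ 0.6388
Since p ≈ 0.6388 > α = 0.05, fail to reject H0; the evidence is not statistically significant.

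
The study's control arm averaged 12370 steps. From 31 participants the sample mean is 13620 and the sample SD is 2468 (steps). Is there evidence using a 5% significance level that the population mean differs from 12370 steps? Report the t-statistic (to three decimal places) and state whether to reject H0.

t = 2.820; reject H0

H0: μ = 12370; H1: μ ≠ 12370 (one-sample t-test, two-sided).
t = (x̄ − μ₀)/(s/√n) = (13620 − 12370)/(2468/√31) = 2.820
df = n − 1 = 30
Two-sided p-value ≈ 0.0084
Since p ≈ 0.0084 < α = 0.05, reject H0; the evidence is statistically significant.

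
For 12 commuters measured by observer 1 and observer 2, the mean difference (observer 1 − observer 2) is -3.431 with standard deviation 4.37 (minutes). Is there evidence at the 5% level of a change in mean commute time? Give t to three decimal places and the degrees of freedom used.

t = -2.720, df = 11

H0: μ_d = 0; H1: μ_d ≠ 0 (paired t-test on the differences, two-sided).
t = d̄/(s_d/√n) = -3.431/(4.37/√12) = -2.720
df = n − 1 = 11
Two-sided p-value ≈ 0.020
Since p ≈ 0.020 < α = 0.05, reject H0; the evidence is statistically significant.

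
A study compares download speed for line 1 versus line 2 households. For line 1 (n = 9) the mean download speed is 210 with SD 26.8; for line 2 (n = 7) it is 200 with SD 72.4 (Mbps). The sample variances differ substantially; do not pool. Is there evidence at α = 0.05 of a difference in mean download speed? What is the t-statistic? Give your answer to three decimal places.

0.347

Let group 1 = line 1, group 2 = line 2. H0: μ_1 = μ_2; H1: μ_1 ≠ μ_2 (Welch's two-sample t-test, two-sided).
t = (x̄_1 − x̄_2)/√(s_1²/n_1 + s_2²/n_2) = (210 − 200)/√(26.8²/9 + 72.4²/7) = 0.347
Welch–Satterthwaite df ≈ 7.28
Two-sided p-value ≈ 0.7381
Since p ≈ 0.7381 > α = 0.05, fail to reject H0; the evidence is not statistically significant.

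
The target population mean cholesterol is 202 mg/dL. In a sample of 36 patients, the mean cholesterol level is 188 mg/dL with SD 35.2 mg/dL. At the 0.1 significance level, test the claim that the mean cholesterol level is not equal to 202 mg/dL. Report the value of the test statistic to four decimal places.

-2.3864

H0: μ = 202; H1: μ ≠ 202 (one-sample t-test, two-sided).
t = (x̄ − μ₀)/(s/√n) = (188 − 202)/(35.2/√36) = -2.3864
df = n − 1 = 35
Two-sided p-value ≈ 0.0226
Since p ≈ 0.0226 < α = 0.1, reject H0; the data support H1.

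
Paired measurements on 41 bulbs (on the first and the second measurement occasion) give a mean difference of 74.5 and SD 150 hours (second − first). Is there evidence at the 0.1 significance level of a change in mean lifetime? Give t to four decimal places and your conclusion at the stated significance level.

H0: μ_d = 0; H1: μ_d ≠ 0 (paired t-test on the differences, two-sided).
t = d̄/(s_d/√n) = 74.5/(150/√41) = 3.1802
df = n − 1 = 40
Two-sided p-value ≈ 0.0028
Since p ≈ 0.0028 < α = 0.1, reject H0; the data support H1.

t = 3.1802; reject H0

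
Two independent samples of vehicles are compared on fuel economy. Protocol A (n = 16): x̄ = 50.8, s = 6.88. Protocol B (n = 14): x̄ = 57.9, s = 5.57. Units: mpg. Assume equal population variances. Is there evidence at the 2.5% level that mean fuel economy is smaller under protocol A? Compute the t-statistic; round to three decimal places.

-3.077

Let group 1 = protocol A, group 2 = protocol B. H0: μ_1 = μ_2; H1: μ_1 < μ_2 (two-sample pooled-variance t-test, left-tailed).
s_p² = [(16−1)·6.88² + (14−1)·5.57²]/(16+14−2) = 39.7621
t = (50.8 − 57.9)/√[39.7621·(1/16 + 1/14)] = -3.077
df = n₁ + n₂ − 2 = 28
p-value = P(T ≤ -3.077) ≈ 0.0023
Since p ≈ 0.0023 < α = 0.025, reject H0; the evidence is statistically significant.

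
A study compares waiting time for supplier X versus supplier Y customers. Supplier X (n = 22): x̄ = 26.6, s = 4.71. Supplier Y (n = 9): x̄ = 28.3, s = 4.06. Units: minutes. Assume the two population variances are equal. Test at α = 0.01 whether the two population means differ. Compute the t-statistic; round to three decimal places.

-0.946

Let group 1 = supplier X, group 2 = supplier Y. H0: μ_1 = μ_2; H1: μ_1 ≠ μ_2 (two-sample pooled-variance t-test, two-sided).
s_p² = [(22−1)·4.71² + (9−1)·4.06²]/(22+9−2) = 20.6115
t = (26.6 − 28.3)/√[20.6115·(1/22 + 1/9)] = -0.946
df = n₁ + n₂ − 2 = 29
Two-sided p-value ≈ 0.3518
Since p ≈ 0.3518 > α = 0.01, fail to reject H0; the evidence is not statistically significant.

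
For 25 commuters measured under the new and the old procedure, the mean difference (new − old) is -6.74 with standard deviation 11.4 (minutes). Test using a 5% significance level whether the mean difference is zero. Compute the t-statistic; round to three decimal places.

H0: μ_d = 0; H1: μ_d ≠ 0 (paired t-test on the differences, two-sided).
t = d̄/(s_d/√n) = -6.74/(11.4/√25) = -2.956
df = n − 1 = 24
Two-sided p-value ≈ 0.0069
Since p ≈ 0.0069 < α = 0.05, reject H0; the data support H1.

-2.956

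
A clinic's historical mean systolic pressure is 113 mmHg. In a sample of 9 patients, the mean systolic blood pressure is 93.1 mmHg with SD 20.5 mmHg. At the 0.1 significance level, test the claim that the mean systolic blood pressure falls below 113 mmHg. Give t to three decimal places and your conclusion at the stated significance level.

H0: μ = 113; H1: μ < 113 (one-sample t-test, left-tailed).
t = (x̄ − μ₀)/(s/√n) = (93.1 − 113)/(20.5/√9) = -2.912
df = n − 1 = 8
p-value = P(T ≤ -2.912) ≈ 0.0098
Since p ≈ 0.0098 < α = 0.1, reject H0; the data support H1.

t = -2.912; reject H0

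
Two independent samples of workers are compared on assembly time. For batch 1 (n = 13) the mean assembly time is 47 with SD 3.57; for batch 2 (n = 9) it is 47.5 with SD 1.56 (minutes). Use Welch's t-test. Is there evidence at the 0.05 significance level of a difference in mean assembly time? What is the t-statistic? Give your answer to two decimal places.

-0.45

Let group 1 = batch 1, group 2 = batch 2. H0: μ_1 = μ_2; H1: μ_1 ≠ μ_2 (Welch's two-sample t-test, two-sided).
t = (x̄_1 − x̄_2)/√(s_1²/n_1 + s_2²/n_2) = (47 − 47.5)/√(3.57²/13 + 1.56²/9) = -0.45
Welch–Satterthwaite df ≈ 17.53
Two-sided p-value ≈ 0.6603
Since p ≈ 0.6603 > α = 0.05, fail to reject H0; the evidence is not statistically significant.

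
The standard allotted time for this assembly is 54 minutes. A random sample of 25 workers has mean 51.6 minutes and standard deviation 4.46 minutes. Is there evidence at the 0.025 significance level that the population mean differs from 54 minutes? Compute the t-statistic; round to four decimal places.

-2.6906

H0: μ = 54; H1: μ ≠ 54 (one-sample t-test, two-sided).
t = (x̄ − μ₀)/(s/√n) = (51.6 − 54)/(4.46/√25) = -2.6906
df = n − 1 = 24
Two-sided p-value ≈ 0.0128
Since p ≈ 0.0128 < α = 0.025, reject H0; the evidence is statistically significant.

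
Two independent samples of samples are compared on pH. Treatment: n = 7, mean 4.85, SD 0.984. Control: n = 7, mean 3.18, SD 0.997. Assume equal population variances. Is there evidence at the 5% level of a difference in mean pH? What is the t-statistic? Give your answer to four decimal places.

Let group 1 = treatment, group 2 = control. H0: μ_1 = μ_2; H1: μ_1 ≠ μ_2 (two-sample pooled-variance t-test, two-sided).
s_p² = [(7−1)·0.984² + (7−1)·0.997²]/(7+7−2) = 0.981132
t = (4.85 − 3.18)/√[0.981132·(1/7 + 1/7)] = 3.1542
df = n₁ + n₂ − 2 = 12
Two-sided p-value ≈ 0.0083
Since p ≈ 0.0083 < α = 0.05, reject H0; the data support H1.

3.1542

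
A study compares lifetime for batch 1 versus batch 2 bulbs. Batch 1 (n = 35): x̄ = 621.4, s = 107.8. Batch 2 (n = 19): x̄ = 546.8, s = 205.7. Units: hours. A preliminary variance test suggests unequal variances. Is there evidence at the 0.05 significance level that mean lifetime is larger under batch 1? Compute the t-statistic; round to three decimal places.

Let group 1 = batch 1, group 2 = batch 2. H0: μ_1 = μ_2; H1: μ_1 > μ_2 (Welch's two-sample t-test, right-tailed).
t = (x̄_1 − x̄_2)/√(s_1²/n_1 + s_2²/n_2) = (621.4 − 546.8)/√(107.8²/35 + 205.7²/19) = 1.475
Welch–Satterthwaite df ≈ 23.49
p-value = P(T ≥ 1.475) ≈ 0.0768
Since p ≈ 0.0768 > α = 0.05, fail to reject H0; the data do not provide sufficient evidence against H0.

1.475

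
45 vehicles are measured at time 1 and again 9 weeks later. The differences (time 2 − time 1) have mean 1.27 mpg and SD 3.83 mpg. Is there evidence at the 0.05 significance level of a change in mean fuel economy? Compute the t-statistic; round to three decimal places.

H0: μ_d = 0; H1: μ_d ≠ 0 (paired t-test on the differences, two-sided).
t = d̄/(s_d/√n) = 1.27/(3.83/√45) = 2.224
df = n − 1 = 44
Two-sided p-value ≈ 0.0313
Since p ≈ 0.0313 < α = 0.05, reject H0; the evidence is statistically significant.

2.224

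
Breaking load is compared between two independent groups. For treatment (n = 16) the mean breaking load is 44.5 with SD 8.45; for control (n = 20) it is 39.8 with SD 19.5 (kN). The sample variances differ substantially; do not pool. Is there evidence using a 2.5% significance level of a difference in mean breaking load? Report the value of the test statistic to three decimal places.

Let group 1 = treatment, group 2 = control. H0: μ_1 = μ_2; H1: μ_1 ≠ μ_2 (Welch's two-sample t-test, two-sided).
t = (x̄_1 − x̄_2)/√(s_1²/n_1 + s_2²/n_2) = (44.5 − 39.8)/√(8.45²/16 + 19.5²/20) = 0.970
Welch–Satterthwaite df ≈ 27.08
Two-sided p-value ≈ 0.341
Since p ≈ 0.341 > α = 0.025, fail to reject H0; the evidence is not statistically significant.

0.970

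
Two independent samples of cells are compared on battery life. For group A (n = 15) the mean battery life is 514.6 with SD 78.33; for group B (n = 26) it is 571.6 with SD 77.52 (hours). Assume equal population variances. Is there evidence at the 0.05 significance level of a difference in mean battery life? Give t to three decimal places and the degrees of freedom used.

Let group 1 = group A, group 2 = group B. H0: μ_1 = μ_2; H1: μ_1 ≠ μ_2 (two-sample pooled-variance t-test, two-sided).
s_p² = [(15−1)·78.33² + (26−1)·77.52²]/(15+26−2) = 6054.67
t = (514.6 − 571.6)/√[6054.67·(1/15 + 1/26)] = -2.259
df = n₁ + n₂ − 2 = 39
Two-sided p-value ≈ 0.0295
Since p ≈ 0.0295 < α = 0.05, reject H0; the evidence is statistically significant.

t = -2.259, df = 39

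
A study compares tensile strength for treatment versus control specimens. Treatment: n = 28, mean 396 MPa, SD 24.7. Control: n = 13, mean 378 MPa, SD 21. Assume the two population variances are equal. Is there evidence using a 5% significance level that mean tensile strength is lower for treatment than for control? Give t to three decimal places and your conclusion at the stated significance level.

t = 2.270; fail to reject H0

Let group 1 = treatment, group 2 = control. H0: μ_1 = μ_2; H1: μ_1 < μ_2 (two-sample pooled-variance t-test, left-tailed).
s_p² = [(28−1)·24.7² + (13−1)·21²]/(28+13−2) = 558.062
t = (396 − 378)/√[558.062·(1/28 + 1/13)] = 2.270
df = n₁ + n₂ − 2 = 39
p-value = P(T ≤ 2.270) ≈ 0.9856
Since p ≈ 0.9856 > α = 0.05, fail to reject H0; the evidence is not statistically significant.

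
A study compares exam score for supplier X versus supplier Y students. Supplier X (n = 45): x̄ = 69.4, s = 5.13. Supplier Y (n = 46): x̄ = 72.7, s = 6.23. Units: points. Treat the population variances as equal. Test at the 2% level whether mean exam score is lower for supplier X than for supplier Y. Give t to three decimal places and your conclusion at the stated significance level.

t = -2.755; reject H0

Let group 1 = supplier X, group 2 = supplier Y. H0: μ_1 = μ_2; H1: μ_1 < μ_2 (two-sample pooled-variance t-test, left-tailed).
s_p² = [(45−1)·5.13² + (46−1)·6.23²]/(45+46−2) = 32.6351
t = (69.4 − 72.7)/√[32.6351·(1/45 + 1/46)] = -2.755
df = n₁ + n₂ − 2 = 89
p-value = P(T ≤ -2.755) ≈ 0.0036
Since p ≈ 0.0036 < α = 0.02, reject H0; the data support H1.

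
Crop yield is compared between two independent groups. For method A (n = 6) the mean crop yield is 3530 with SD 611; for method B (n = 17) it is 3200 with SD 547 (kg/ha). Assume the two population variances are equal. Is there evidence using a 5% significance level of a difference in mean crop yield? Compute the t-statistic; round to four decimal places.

Let group 1 = method A, group 2 = method B. H0: μ_1 = μ_2; H1: μ_1 ≠ μ_2 (two-sample pooled-variance t-test, two-sided).
s_p² = [(6−1)·611² + (17−1)·547²]/(6+17−2) = 316855
t = (3530 − 3200)/√[316855·(1/6 + 1/17)] = 1.2346
df = n₁ + n₂ − 2 = 21
Two-sided p-value ≈ 0.2306
Since p ≈ 0.2306 > α = 0.05, fail to reject H0; the evidence is not statistically significant.

1.2346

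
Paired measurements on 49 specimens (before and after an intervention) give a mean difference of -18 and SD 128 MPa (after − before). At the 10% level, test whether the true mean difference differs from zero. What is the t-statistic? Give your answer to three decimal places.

-0.984

H0: μ_d = 0; H1: μ_d ≠ 0 (paired t-test on the differences, two-sided).
t = d̄/(s_d/√n) = -18/(128/√49) = -0.984
df = n − 1 = 48
Two-sided p-value ≈ 0.3299
Since p ≈ 0.3299 > α = 0.1, fail to reject H0; the data do not provide sufficient evidence against H0.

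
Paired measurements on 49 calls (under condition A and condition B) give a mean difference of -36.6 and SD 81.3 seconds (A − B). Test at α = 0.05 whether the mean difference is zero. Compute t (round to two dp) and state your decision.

t = -3.15; reject H0

H0: μ_d = 0; H1: μ_d ≠ 0 (paired t-test on the differences, two-sided).
t = d̄/(s_d/√n) = -36.6/(81.3/√49) = -3.15
df = n − 1 = 48
Two-sided p-value ≈ 0.003
Since p ≈ 0.003 < α = 0.05, reject H0; the data support H1.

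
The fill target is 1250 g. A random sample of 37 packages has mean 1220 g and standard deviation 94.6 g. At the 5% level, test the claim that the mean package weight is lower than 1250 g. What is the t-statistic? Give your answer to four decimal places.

H0: μ = 1250; H1: μ < 1250 (one-sample t-test, left-tailed).
t = (x̄ − μ₀)/(s/√n) = (1220 − 1250)/(94.6/√37) = -1.9290
df = n − 1 = 36
p-value = P(T ≤ -1.9290) ≈ 0.0308
Since p ≈ 0.0308 < α = 0.05, reject H0; the data support H1.

-1.9290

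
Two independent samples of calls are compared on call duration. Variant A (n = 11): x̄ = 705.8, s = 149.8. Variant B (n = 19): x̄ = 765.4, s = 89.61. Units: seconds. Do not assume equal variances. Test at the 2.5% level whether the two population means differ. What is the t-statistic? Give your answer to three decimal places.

-1.201

Let group 1 = variant A, group 2 = variant B. H0: μ_1 = μ_2; H1: μ_1 ≠ μ_2 (Welch's two-sample t-test, two-sided).
t = (x̄_1 − x̄_2)/√(s_1²/n_1 + s_2²/n_2) = (705.8 − 765.4)/√(149.8²/11 + 89.61²/19) = -1.201
Welch–Satterthwaite df ≈ 14.23
Two-sided p-value ≈ 0.249
Since p ≈ 0.249 > α = 0.025, fail to reject H0; the evidence is not statistically significant.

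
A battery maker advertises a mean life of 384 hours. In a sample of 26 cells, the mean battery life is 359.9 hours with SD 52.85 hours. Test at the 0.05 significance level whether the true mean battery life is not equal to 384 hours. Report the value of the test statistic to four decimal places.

H0: μ = 384; H1: μ ≠ 384 (one-sample t-test, two-sided).
t = (x̄ − μ₀)/(s/√n) = (359.9 − 384)/(52.85/√26) = -2.3252
df = n − 1 = 25
Two-sided p-value ≈ 0.028
Since p ≈ 0.028 < α = 0.05, reject H0; the data support H1.

-2.3252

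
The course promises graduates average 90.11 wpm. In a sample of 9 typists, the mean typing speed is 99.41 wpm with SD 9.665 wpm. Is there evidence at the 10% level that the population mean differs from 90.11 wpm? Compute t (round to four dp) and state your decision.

t = 2.8867; reject H0

H0: μ = 90.11; H1: μ ≠ 90.11 (one-sample t-test, two-sided).
t = (x̄ − μ₀)/(s/√n) = (99.41 − 90.11)/(9.665/√9) = 2.8867
df = n − 1 = 8
Two-sided p-value ≈ 0.020
Since p ≈ 0.020 < α = 0.1, reject H0; the data support H1.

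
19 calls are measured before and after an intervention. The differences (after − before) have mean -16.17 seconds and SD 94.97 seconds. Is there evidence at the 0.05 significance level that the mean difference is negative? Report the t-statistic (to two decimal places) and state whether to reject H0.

t = -0.74; fail to reject H0

H0: μ_d = 0; H1: μ_d < 0 (paired t-test on the differences, left-tailed).
t = d̄/(s_d/√n) = -16.17/(94.97/√19) = -0.74
df = n − 1 = 18
p-value = P(T ≤ -0.74) ≈ 0.2338
Since p ≈ 0.2338 > α = 0.05, fail to reject H0; the data do not provide sufficient evidence against H0.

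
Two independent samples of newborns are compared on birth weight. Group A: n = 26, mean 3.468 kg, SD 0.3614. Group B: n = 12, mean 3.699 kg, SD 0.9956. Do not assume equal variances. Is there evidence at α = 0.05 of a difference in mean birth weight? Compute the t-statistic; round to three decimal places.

Let group 1 = group A, group 2 = group B. H0: μ_1 = μ_2; H1: μ_1 ≠ μ_2 (Welch's two-sample t-test, two-sided).
t = (x̄_1 − x̄_2)/√(s_1²/n_1 + s_2²/n_2) = (3.468 − 3.699)/√(0.3614²/26 + 0.9956²/12) = -0.780
Welch–Satterthwaite df ≈ 12.36
Two-sided p-value ≈ 0.4499
Since p ≈ 0.4499 > α = 0.05, fail to reject H0; the evidence is not statistically significant.

-0.780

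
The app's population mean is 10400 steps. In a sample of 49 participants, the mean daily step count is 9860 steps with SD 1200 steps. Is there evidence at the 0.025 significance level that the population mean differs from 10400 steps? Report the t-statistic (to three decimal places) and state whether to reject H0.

H0: μ = 10400; H1: μ ≠ 10400 (one-sample t-test, two-sided).
t = (x̄ − μ₀)/(s/√n) = (9860 − 10400)/(1200/√49) = -3.150
df = n − 1 = 48
Two-sided p-value ≈ 0.0028
Since p ≈ 0.0028 < α = 0.025, reject H0; the evidence is statistically significant.

t = -3.150; reject H0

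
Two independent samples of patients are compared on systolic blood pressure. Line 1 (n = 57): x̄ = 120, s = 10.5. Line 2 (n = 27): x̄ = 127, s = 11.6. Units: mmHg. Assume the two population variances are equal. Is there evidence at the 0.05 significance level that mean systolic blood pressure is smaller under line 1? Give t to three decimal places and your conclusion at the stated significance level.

t = -2.759; reject H0

Let group 1 = line 1, group 2 = line 2. H0: μ_1 = μ_2; H1: μ_1 < μ_2 (two-sample pooled-variance t-test, left-tailed).
s_p² = [(57−1)·10.5² + (27−1)·11.6²]/(57+27−2) = 117.958
t = (120 − 127)/√[117.958·(1/57 + 1/27)] = -2.759
df = n₁ + n₂ − 2 = 82
p-value = P(T ≤ -2.759) ≈ 0.0036
Since p ≈ 0.0036 < α = 0.05, reject H0; the evidence is statistically significant.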